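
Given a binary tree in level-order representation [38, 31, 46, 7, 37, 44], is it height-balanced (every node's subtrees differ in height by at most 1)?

Tree (level-order array): [38, 31, 46, 7, 37, 44]
Definition: a tree is height-balanced if, at every node, |h(left) - h(right)| <= 1 (empty subtree has height -1).
Bottom-up per-node check:
  node 7: h_left=-1, h_right=-1, diff=0 [OK], height=0
  node 37: h_left=-1, h_right=-1, diff=0 [OK], height=0
  node 31: h_left=0, h_right=0, diff=0 [OK], height=1
  node 44: h_left=-1, h_right=-1, diff=0 [OK], height=0
  node 46: h_left=0, h_right=-1, diff=1 [OK], height=1
  node 38: h_left=1, h_right=1, diff=0 [OK], height=2
All nodes satisfy the balance condition.
Result: Balanced


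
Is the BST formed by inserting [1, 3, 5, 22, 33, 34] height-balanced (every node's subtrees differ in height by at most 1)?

Tree (level-order array): [1, None, 3, None, 5, None, 22, None, 33, None, 34]
Definition: a tree is height-balanced if, at every node, |h(left) - h(right)| <= 1 (empty subtree has height -1).
Bottom-up per-node check:
  node 34: h_left=-1, h_right=-1, diff=0 [OK], height=0
  node 33: h_left=-1, h_right=0, diff=1 [OK], height=1
  node 22: h_left=-1, h_right=1, diff=2 [FAIL (|-1-1|=2 > 1)], height=2
  node 5: h_left=-1, h_right=2, diff=3 [FAIL (|-1-2|=3 > 1)], height=3
  node 3: h_left=-1, h_right=3, diff=4 [FAIL (|-1-3|=4 > 1)], height=4
  node 1: h_left=-1, h_right=4, diff=5 [FAIL (|-1-4|=5 > 1)], height=5
Node 22 violates the condition: |-1 - 1| = 2 > 1.
Result: Not balanced


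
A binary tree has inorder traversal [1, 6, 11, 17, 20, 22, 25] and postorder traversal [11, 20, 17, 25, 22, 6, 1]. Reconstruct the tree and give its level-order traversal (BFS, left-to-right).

Inorder:   [1, 6, 11, 17, 20, 22, 25]
Postorder: [11, 20, 17, 25, 22, 6, 1]
Algorithm: postorder visits root last, so walk postorder right-to-left;
each value is the root of the current inorder slice — split it at that
value, recurse on the right subtree first, then the left.
Recursive splits:
  root=1; inorder splits into left=[], right=[6, 11, 17, 20, 22, 25]
  root=6; inorder splits into left=[], right=[11, 17, 20, 22, 25]
  root=22; inorder splits into left=[11, 17, 20], right=[25]
  root=25; inorder splits into left=[], right=[]
  root=17; inorder splits into left=[11], right=[20]
  root=20; inorder splits into left=[], right=[]
  root=11; inorder splits into left=[], right=[]
Reconstructed level-order: [1, 6, 22, 17, 25, 11, 20]


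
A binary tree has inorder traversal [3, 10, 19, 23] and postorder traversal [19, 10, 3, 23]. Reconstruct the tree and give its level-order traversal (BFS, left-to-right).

Inorder:   [3, 10, 19, 23]
Postorder: [19, 10, 3, 23]
Algorithm: postorder visits root last, so walk postorder right-to-left;
each value is the root of the current inorder slice — split it at that
value, recurse on the right subtree first, then the left.
Recursive splits:
  root=23; inorder splits into left=[3, 10, 19], right=[]
  root=3; inorder splits into left=[], right=[10, 19]
  root=10; inorder splits into left=[], right=[19]
  root=19; inorder splits into left=[], right=[]
Reconstructed level-order: [23, 3, 10, 19]


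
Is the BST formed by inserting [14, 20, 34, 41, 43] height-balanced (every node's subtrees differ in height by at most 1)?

Tree (level-order array): [14, None, 20, None, 34, None, 41, None, 43]
Definition: a tree is height-balanced if, at every node, |h(left) - h(right)| <= 1 (empty subtree has height -1).
Bottom-up per-node check:
  node 43: h_left=-1, h_right=-1, diff=0 [OK], height=0
  node 41: h_left=-1, h_right=0, diff=1 [OK], height=1
  node 34: h_left=-1, h_right=1, diff=2 [FAIL (|-1-1|=2 > 1)], height=2
  node 20: h_left=-1, h_right=2, diff=3 [FAIL (|-1-2|=3 > 1)], height=3
  node 14: h_left=-1, h_right=3, diff=4 [FAIL (|-1-3|=4 > 1)], height=4
Node 34 violates the condition: |-1 - 1| = 2 > 1.
Result: Not balanced


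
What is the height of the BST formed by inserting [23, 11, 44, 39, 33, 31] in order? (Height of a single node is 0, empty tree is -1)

Insertion order: [23, 11, 44, 39, 33, 31]
Tree (level-order array): [23, 11, 44, None, None, 39, None, 33, None, 31]
Compute height bottom-up (empty subtree = -1):
  height(11) = 1 + max(-1, -1) = 0
  height(31) = 1 + max(-1, -1) = 0
  height(33) = 1 + max(0, -1) = 1
  height(39) = 1 + max(1, -1) = 2
  height(44) = 1 + max(2, -1) = 3
  height(23) = 1 + max(0, 3) = 4
Height = 4


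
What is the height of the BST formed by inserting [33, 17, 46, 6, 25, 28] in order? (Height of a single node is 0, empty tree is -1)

Insertion order: [33, 17, 46, 6, 25, 28]
Tree (level-order array): [33, 17, 46, 6, 25, None, None, None, None, None, 28]
Compute height bottom-up (empty subtree = -1):
  height(6) = 1 + max(-1, -1) = 0
  height(28) = 1 + max(-1, -1) = 0
  height(25) = 1 + max(-1, 0) = 1
  height(17) = 1 + max(0, 1) = 2
  height(46) = 1 + max(-1, -1) = 0
  height(33) = 1 + max(2, 0) = 3
Height = 3


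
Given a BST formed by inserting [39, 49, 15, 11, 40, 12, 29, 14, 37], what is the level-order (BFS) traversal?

Tree insertion order: [39, 49, 15, 11, 40, 12, 29, 14, 37]
Tree (level-order array): [39, 15, 49, 11, 29, 40, None, None, 12, None, 37, None, None, None, 14]
BFS from the root, enqueuing left then right child of each popped node:
  queue [39] -> pop 39, enqueue [15, 49], visited so far: [39]
  queue [15, 49] -> pop 15, enqueue [11, 29], visited so far: [39, 15]
  queue [49, 11, 29] -> pop 49, enqueue [40], visited so far: [39, 15, 49]
  queue [11, 29, 40] -> pop 11, enqueue [12], visited so far: [39, 15, 49, 11]
  queue [29, 40, 12] -> pop 29, enqueue [37], visited so far: [39, 15, 49, 11, 29]
  queue [40, 12, 37] -> pop 40, enqueue [none], visited so far: [39, 15, 49, 11, 29, 40]
  queue [12, 37] -> pop 12, enqueue [14], visited so far: [39, 15, 49, 11, 29, 40, 12]
  queue [37, 14] -> pop 37, enqueue [none], visited so far: [39, 15, 49, 11, 29, 40, 12, 37]
  queue [14] -> pop 14, enqueue [none], visited so far: [39, 15, 49, 11, 29, 40, 12, 37, 14]
Result: [39, 15, 49, 11, 29, 40, 12, 37, 14]


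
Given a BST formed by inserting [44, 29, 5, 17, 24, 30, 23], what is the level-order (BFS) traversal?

Tree insertion order: [44, 29, 5, 17, 24, 30, 23]
Tree (level-order array): [44, 29, None, 5, 30, None, 17, None, None, None, 24, 23]
BFS from the root, enqueuing left then right child of each popped node:
  queue [44] -> pop 44, enqueue [29], visited so far: [44]
  queue [29] -> pop 29, enqueue [5, 30], visited so far: [44, 29]
  queue [5, 30] -> pop 5, enqueue [17], visited so far: [44, 29, 5]
  queue [30, 17] -> pop 30, enqueue [none], visited so far: [44, 29, 5, 30]
  queue [17] -> pop 17, enqueue [24], visited so far: [44, 29, 5, 30, 17]
  queue [24] -> pop 24, enqueue [23], visited so far: [44, 29, 5, 30, 17, 24]
  queue [23] -> pop 23, enqueue [none], visited so far: [44, 29, 5, 30, 17, 24, 23]
Result: [44, 29, 5, 30, 17, 24, 23]


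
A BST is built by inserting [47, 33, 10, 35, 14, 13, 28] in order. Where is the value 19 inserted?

Starting tree (level order): [47, 33, None, 10, 35, None, 14, None, None, 13, 28]
Insertion path: 47 -> 33 -> 10 -> 14 -> 28
Result: insert 19 as left child of 28
Final tree (level order): [47, 33, None, 10, 35, None, 14, None, None, 13, 28, None, None, 19]


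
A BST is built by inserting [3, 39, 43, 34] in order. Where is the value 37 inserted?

Starting tree (level order): [3, None, 39, 34, 43]
Insertion path: 3 -> 39 -> 34
Result: insert 37 as right child of 34
Final tree (level order): [3, None, 39, 34, 43, None, 37]


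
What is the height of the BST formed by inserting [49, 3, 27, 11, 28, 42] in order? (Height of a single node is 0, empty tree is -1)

Insertion order: [49, 3, 27, 11, 28, 42]
Tree (level-order array): [49, 3, None, None, 27, 11, 28, None, None, None, 42]
Compute height bottom-up (empty subtree = -1):
  height(11) = 1 + max(-1, -1) = 0
  height(42) = 1 + max(-1, -1) = 0
  height(28) = 1 + max(-1, 0) = 1
  height(27) = 1 + max(0, 1) = 2
  height(3) = 1 + max(-1, 2) = 3
  height(49) = 1 + max(3, -1) = 4
Height = 4


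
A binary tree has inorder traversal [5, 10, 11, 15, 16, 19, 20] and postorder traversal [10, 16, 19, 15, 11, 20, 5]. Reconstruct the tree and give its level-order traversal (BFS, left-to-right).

Inorder:   [5, 10, 11, 15, 16, 19, 20]
Postorder: [10, 16, 19, 15, 11, 20, 5]
Algorithm: postorder visits root last, so walk postorder right-to-left;
each value is the root of the current inorder slice — split it at that
value, recurse on the right subtree first, then the left.
Recursive splits:
  root=5; inorder splits into left=[], right=[10, 11, 15, 16, 19, 20]
  root=20; inorder splits into left=[10, 11, 15, 16, 19], right=[]
  root=11; inorder splits into left=[10], right=[15, 16, 19]
  root=15; inorder splits into left=[], right=[16, 19]
  root=19; inorder splits into left=[16], right=[]
  root=16; inorder splits into left=[], right=[]
  root=10; inorder splits into left=[], right=[]
Reconstructed level-order: [5, 20, 11, 10, 15, 19, 16]


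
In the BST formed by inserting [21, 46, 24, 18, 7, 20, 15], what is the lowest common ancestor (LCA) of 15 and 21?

Tree insertion order: [21, 46, 24, 18, 7, 20, 15]
Tree (level-order array): [21, 18, 46, 7, 20, 24, None, None, 15]
In a BST, the LCA of p=15, q=21 is the first node v on the
root-to-leaf path with p <= v <= q (go left if both < v, right if both > v).
Walk from root:
  at 21: 15 <= 21 <= 21, this is the LCA
LCA = 21


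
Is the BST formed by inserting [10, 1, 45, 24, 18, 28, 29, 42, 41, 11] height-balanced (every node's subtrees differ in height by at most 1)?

Tree (level-order array): [10, 1, 45, None, None, 24, None, 18, 28, 11, None, None, 29, None, None, None, 42, 41]
Definition: a tree is height-balanced if, at every node, |h(left) - h(right)| <= 1 (empty subtree has height -1).
Bottom-up per-node check:
  node 1: h_left=-1, h_right=-1, diff=0 [OK], height=0
  node 11: h_left=-1, h_right=-1, diff=0 [OK], height=0
  node 18: h_left=0, h_right=-1, diff=1 [OK], height=1
  node 41: h_left=-1, h_right=-1, diff=0 [OK], height=0
  node 42: h_left=0, h_right=-1, diff=1 [OK], height=1
  node 29: h_left=-1, h_right=1, diff=2 [FAIL (|-1-1|=2 > 1)], height=2
  node 28: h_left=-1, h_right=2, diff=3 [FAIL (|-1-2|=3 > 1)], height=3
  node 24: h_left=1, h_right=3, diff=2 [FAIL (|1-3|=2 > 1)], height=4
  node 45: h_left=4, h_right=-1, diff=5 [FAIL (|4--1|=5 > 1)], height=5
  node 10: h_left=0, h_right=5, diff=5 [FAIL (|0-5|=5 > 1)], height=6
Node 29 violates the condition: |-1 - 1| = 2 > 1.
Result: Not balanced


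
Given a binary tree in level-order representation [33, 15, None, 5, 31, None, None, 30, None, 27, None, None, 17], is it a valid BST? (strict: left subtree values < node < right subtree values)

Level-order array: [33, 15, None, 5, 31, None, None, 30, None, 27, None, None, 17]
Validate using subtree bounds (lo, hi): at each node, require lo < value < hi,
then recurse left with hi=value and right with lo=value.
Preorder trace (stopping at first violation):
  at node 33 with bounds (-inf, +inf): OK
  at node 15 with bounds (-inf, 33): OK
  at node 5 with bounds (-inf, 15): OK
  at node 31 with bounds (15, 33): OK
  at node 30 with bounds (15, 31): OK
  at node 27 with bounds (15, 30): OK
  at node 17 with bounds (27, 30): VIOLATION
Node 17 violates its bound: not (27 < 17 < 30).
Result: Not a valid BST


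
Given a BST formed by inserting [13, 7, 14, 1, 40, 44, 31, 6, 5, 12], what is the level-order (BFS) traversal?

Tree insertion order: [13, 7, 14, 1, 40, 44, 31, 6, 5, 12]
Tree (level-order array): [13, 7, 14, 1, 12, None, 40, None, 6, None, None, 31, 44, 5]
BFS from the root, enqueuing left then right child of each popped node:
  queue [13] -> pop 13, enqueue [7, 14], visited so far: [13]
  queue [7, 14] -> pop 7, enqueue [1, 12], visited so far: [13, 7]
  queue [14, 1, 12] -> pop 14, enqueue [40], visited so far: [13, 7, 14]
  queue [1, 12, 40] -> pop 1, enqueue [6], visited so far: [13, 7, 14, 1]
  queue [12, 40, 6] -> pop 12, enqueue [none], visited so far: [13, 7, 14, 1, 12]
  queue [40, 6] -> pop 40, enqueue [31, 44], visited so far: [13, 7, 14, 1, 12, 40]
  queue [6, 31, 44] -> pop 6, enqueue [5], visited so far: [13, 7, 14, 1, 12, 40, 6]
  queue [31, 44, 5] -> pop 31, enqueue [none], visited so far: [13, 7, 14, 1, 12, 40, 6, 31]
  queue [44, 5] -> pop 44, enqueue [none], visited so far: [13, 7, 14, 1, 12, 40, 6, 31, 44]
  queue [5] -> pop 5, enqueue [none], visited so far: [13, 7, 14, 1, 12, 40, 6, 31, 44, 5]
Result: [13, 7, 14, 1, 12, 40, 6, 31, 44, 5]


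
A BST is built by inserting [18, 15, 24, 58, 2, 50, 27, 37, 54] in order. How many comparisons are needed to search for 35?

Search path for 35: 18 -> 24 -> 58 -> 50 -> 27 -> 37
Found: False
Comparisons: 6


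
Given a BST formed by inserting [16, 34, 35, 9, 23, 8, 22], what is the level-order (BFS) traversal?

Tree insertion order: [16, 34, 35, 9, 23, 8, 22]
Tree (level-order array): [16, 9, 34, 8, None, 23, 35, None, None, 22]
BFS from the root, enqueuing left then right child of each popped node:
  queue [16] -> pop 16, enqueue [9, 34], visited so far: [16]
  queue [9, 34] -> pop 9, enqueue [8], visited so far: [16, 9]
  queue [34, 8] -> pop 34, enqueue [23, 35], visited so far: [16, 9, 34]
  queue [8, 23, 35] -> pop 8, enqueue [none], visited so far: [16, 9, 34, 8]
  queue [23, 35] -> pop 23, enqueue [22], visited so far: [16, 9, 34, 8, 23]
  queue [35, 22] -> pop 35, enqueue [none], visited so far: [16, 9, 34, 8, 23, 35]
  queue [22] -> pop 22, enqueue [none], visited so far: [16, 9, 34, 8, 23, 35, 22]
Result: [16, 9, 34, 8, 23, 35, 22]


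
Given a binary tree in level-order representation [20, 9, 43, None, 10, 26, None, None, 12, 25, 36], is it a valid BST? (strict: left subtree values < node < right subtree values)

Level-order array: [20, 9, 43, None, 10, 26, None, None, 12, 25, 36]
Validate using subtree bounds (lo, hi): at each node, require lo < value < hi,
then recurse left with hi=value and right with lo=value.
Preorder trace (stopping at first violation):
  at node 20 with bounds (-inf, +inf): OK
  at node 9 with bounds (-inf, 20): OK
  at node 10 with bounds (9, 20): OK
  at node 12 with bounds (10, 20): OK
  at node 43 with bounds (20, +inf): OK
  at node 26 with bounds (20, 43): OK
  at node 25 with bounds (20, 26): OK
  at node 36 with bounds (26, 43): OK
No violation found at any node.
Result: Valid BST


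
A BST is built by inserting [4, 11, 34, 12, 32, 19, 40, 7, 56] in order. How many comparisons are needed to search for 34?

Search path for 34: 4 -> 11 -> 34
Found: True
Comparisons: 3


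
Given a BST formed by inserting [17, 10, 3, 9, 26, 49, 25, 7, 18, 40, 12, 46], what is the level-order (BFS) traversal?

Tree insertion order: [17, 10, 3, 9, 26, 49, 25, 7, 18, 40, 12, 46]
Tree (level-order array): [17, 10, 26, 3, 12, 25, 49, None, 9, None, None, 18, None, 40, None, 7, None, None, None, None, 46]
BFS from the root, enqueuing left then right child of each popped node:
  queue [17] -> pop 17, enqueue [10, 26], visited so far: [17]
  queue [10, 26] -> pop 10, enqueue [3, 12], visited so far: [17, 10]
  queue [26, 3, 12] -> pop 26, enqueue [25, 49], visited so far: [17, 10, 26]
  queue [3, 12, 25, 49] -> pop 3, enqueue [9], visited so far: [17, 10, 26, 3]
  queue [12, 25, 49, 9] -> pop 12, enqueue [none], visited so far: [17, 10, 26, 3, 12]
  queue [25, 49, 9] -> pop 25, enqueue [18], visited so far: [17, 10, 26, 3, 12, 25]
  queue [49, 9, 18] -> pop 49, enqueue [40], visited so far: [17, 10, 26, 3, 12, 25, 49]
  queue [9, 18, 40] -> pop 9, enqueue [7], visited so far: [17, 10, 26, 3, 12, 25, 49, 9]
  queue [18, 40, 7] -> pop 18, enqueue [none], visited so far: [17, 10, 26, 3, 12, 25, 49, 9, 18]
  queue [40, 7] -> pop 40, enqueue [46], visited so far: [17, 10, 26, 3, 12, 25, 49, 9, 18, 40]
  queue [7, 46] -> pop 7, enqueue [none], visited so far: [17, 10, 26, 3, 12, 25, 49, 9, 18, 40, 7]
  queue [46] -> pop 46, enqueue [none], visited so far: [17, 10, 26, 3, 12, 25, 49, 9, 18, 40, 7, 46]
Result: [17, 10, 26, 3, 12, 25, 49, 9, 18, 40, 7, 46]


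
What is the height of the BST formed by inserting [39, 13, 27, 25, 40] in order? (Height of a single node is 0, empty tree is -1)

Insertion order: [39, 13, 27, 25, 40]
Tree (level-order array): [39, 13, 40, None, 27, None, None, 25]
Compute height bottom-up (empty subtree = -1):
  height(25) = 1 + max(-1, -1) = 0
  height(27) = 1 + max(0, -1) = 1
  height(13) = 1 + max(-1, 1) = 2
  height(40) = 1 + max(-1, -1) = 0
  height(39) = 1 + max(2, 0) = 3
Height = 3


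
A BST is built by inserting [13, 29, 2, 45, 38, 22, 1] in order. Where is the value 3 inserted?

Starting tree (level order): [13, 2, 29, 1, None, 22, 45, None, None, None, None, 38]
Insertion path: 13 -> 2
Result: insert 3 as right child of 2
Final tree (level order): [13, 2, 29, 1, 3, 22, 45, None, None, None, None, None, None, 38]


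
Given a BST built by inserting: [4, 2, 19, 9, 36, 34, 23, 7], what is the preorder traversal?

Tree insertion order: [4, 2, 19, 9, 36, 34, 23, 7]
Tree (level-order array): [4, 2, 19, None, None, 9, 36, 7, None, 34, None, None, None, 23]
Preorder traversal: [4, 2, 19, 9, 7, 36, 34, 23]


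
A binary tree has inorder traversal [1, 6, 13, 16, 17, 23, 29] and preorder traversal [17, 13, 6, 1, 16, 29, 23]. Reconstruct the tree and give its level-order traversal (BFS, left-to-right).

Inorder:  [1, 6, 13, 16, 17, 23, 29]
Preorder: [17, 13, 6, 1, 16, 29, 23]
Algorithm: preorder visits root first, so consume preorder in order;
for each root, split the current inorder slice at that value into
left-subtree inorder and right-subtree inorder, then recurse.
Recursive splits:
  root=17; inorder splits into left=[1, 6, 13, 16], right=[23, 29]
  root=13; inorder splits into left=[1, 6], right=[16]
  root=6; inorder splits into left=[1], right=[]
  root=1; inorder splits into left=[], right=[]
  root=16; inorder splits into left=[], right=[]
  root=29; inorder splits into left=[23], right=[]
  root=23; inorder splits into left=[], right=[]
Reconstructed level-order: [17, 13, 29, 6, 16, 23, 1]


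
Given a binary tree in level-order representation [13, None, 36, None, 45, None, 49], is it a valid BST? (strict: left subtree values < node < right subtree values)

Level-order array: [13, None, 36, None, 45, None, 49]
Validate using subtree bounds (lo, hi): at each node, require lo < value < hi,
then recurse left with hi=value and right with lo=value.
Preorder trace (stopping at first violation):
  at node 13 with bounds (-inf, +inf): OK
  at node 36 with bounds (13, +inf): OK
  at node 45 with bounds (36, +inf): OK
  at node 49 with bounds (45, +inf): OK
No violation found at any node.
Result: Valid BST


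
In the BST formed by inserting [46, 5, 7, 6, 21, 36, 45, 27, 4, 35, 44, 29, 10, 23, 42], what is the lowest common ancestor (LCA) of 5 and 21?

Tree insertion order: [46, 5, 7, 6, 21, 36, 45, 27, 4, 35, 44, 29, 10, 23, 42]
Tree (level-order array): [46, 5, None, 4, 7, None, None, 6, 21, None, None, 10, 36, None, None, 27, 45, 23, 35, 44, None, None, None, 29, None, 42]
In a BST, the LCA of p=5, q=21 is the first node v on the
root-to-leaf path with p <= v <= q (go left if both < v, right if both > v).
Walk from root:
  at 46: both 5 and 21 < 46, go left
  at 5: 5 <= 5 <= 21, this is the LCA
LCA = 5


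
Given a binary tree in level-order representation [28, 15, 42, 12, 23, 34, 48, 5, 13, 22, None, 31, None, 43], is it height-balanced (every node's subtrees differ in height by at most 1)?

Tree (level-order array): [28, 15, 42, 12, 23, 34, 48, 5, 13, 22, None, 31, None, 43]
Definition: a tree is height-balanced if, at every node, |h(left) - h(right)| <= 1 (empty subtree has height -1).
Bottom-up per-node check:
  node 5: h_left=-1, h_right=-1, diff=0 [OK], height=0
  node 13: h_left=-1, h_right=-1, diff=0 [OK], height=0
  node 12: h_left=0, h_right=0, diff=0 [OK], height=1
  node 22: h_left=-1, h_right=-1, diff=0 [OK], height=0
  node 23: h_left=0, h_right=-1, diff=1 [OK], height=1
  node 15: h_left=1, h_right=1, diff=0 [OK], height=2
  node 31: h_left=-1, h_right=-1, diff=0 [OK], height=0
  node 34: h_left=0, h_right=-1, diff=1 [OK], height=1
  node 43: h_left=-1, h_right=-1, diff=0 [OK], height=0
  node 48: h_left=0, h_right=-1, diff=1 [OK], height=1
  node 42: h_left=1, h_right=1, diff=0 [OK], height=2
  node 28: h_left=2, h_right=2, diff=0 [OK], height=3
All nodes satisfy the balance condition.
Result: Balanced


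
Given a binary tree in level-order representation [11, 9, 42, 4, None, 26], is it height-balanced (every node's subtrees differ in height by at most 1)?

Tree (level-order array): [11, 9, 42, 4, None, 26]
Definition: a tree is height-balanced if, at every node, |h(left) - h(right)| <= 1 (empty subtree has height -1).
Bottom-up per-node check:
  node 4: h_left=-1, h_right=-1, diff=0 [OK], height=0
  node 9: h_left=0, h_right=-1, diff=1 [OK], height=1
  node 26: h_left=-1, h_right=-1, diff=0 [OK], height=0
  node 42: h_left=0, h_right=-1, diff=1 [OK], height=1
  node 11: h_left=1, h_right=1, diff=0 [OK], height=2
All nodes satisfy the balance condition.
Result: Balanced


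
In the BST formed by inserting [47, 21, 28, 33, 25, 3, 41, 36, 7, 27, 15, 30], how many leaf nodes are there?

Tree built from: [47, 21, 28, 33, 25, 3, 41, 36, 7, 27, 15, 30]
Tree (level-order array): [47, 21, None, 3, 28, None, 7, 25, 33, None, 15, None, 27, 30, 41, None, None, None, None, None, None, 36]
Rule: A leaf has 0 children.
Per-node child counts:
  node 47: 1 child(ren)
  node 21: 2 child(ren)
  node 3: 1 child(ren)
  node 7: 1 child(ren)
  node 15: 0 child(ren)
  node 28: 2 child(ren)
  node 25: 1 child(ren)
  node 27: 0 child(ren)
  node 33: 2 child(ren)
  node 30: 0 child(ren)
  node 41: 1 child(ren)
  node 36: 0 child(ren)
Matching nodes: [15, 27, 30, 36]
Count of leaf nodes: 4


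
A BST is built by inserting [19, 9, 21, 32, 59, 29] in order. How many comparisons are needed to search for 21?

Search path for 21: 19 -> 21
Found: True
Comparisons: 2


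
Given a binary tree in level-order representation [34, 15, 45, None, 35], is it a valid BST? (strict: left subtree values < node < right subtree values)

Level-order array: [34, 15, 45, None, 35]
Validate using subtree bounds (lo, hi): at each node, require lo < value < hi,
then recurse left with hi=value and right with lo=value.
Preorder trace (stopping at first violation):
  at node 34 with bounds (-inf, +inf): OK
  at node 15 with bounds (-inf, 34): OK
  at node 35 with bounds (15, 34): VIOLATION
Node 35 violates its bound: not (15 < 35 < 34).
Result: Not a valid BST


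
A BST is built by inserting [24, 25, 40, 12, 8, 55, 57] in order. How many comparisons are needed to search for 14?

Search path for 14: 24 -> 12
Found: False
Comparisons: 2


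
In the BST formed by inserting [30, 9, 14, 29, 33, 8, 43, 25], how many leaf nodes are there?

Tree built from: [30, 9, 14, 29, 33, 8, 43, 25]
Tree (level-order array): [30, 9, 33, 8, 14, None, 43, None, None, None, 29, None, None, 25]
Rule: A leaf has 0 children.
Per-node child counts:
  node 30: 2 child(ren)
  node 9: 2 child(ren)
  node 8: 0 child(ren)
  node 14: 1 child(ren)
  node 29: 1 child(ren)
  node 25: 0 child(ren)
  node 33: 1 child(ren)
  node 43: 0 child(ren)
Matching nodes: [8, 25, 43]
Count of leaf nodes: 3


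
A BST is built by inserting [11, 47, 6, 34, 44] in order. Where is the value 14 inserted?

Starting tree (level order): [11, 6, 47, None, None, 34, None, None, 44]
Insertion path: 11 -> 47 -> 34
Result: insert 14 as left child of 34
Final tree (level order): [11, 6, 47, None, None, 34, None, 14, 44]


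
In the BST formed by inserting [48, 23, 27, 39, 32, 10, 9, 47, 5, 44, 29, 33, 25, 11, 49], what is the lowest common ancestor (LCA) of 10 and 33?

Tree insertion order: [48, 23, 27, 39, 32, 10, 9, 47, 5, 44, 29, 33, 25, 11, 49]
Tree (level-order array): [48, 23, 49, 10, 27, None, None, 9, 11, 25, 39, 5, None, None, None, None, None, 32, 47, None, None, 29, 33, 44]
In a BST, the LCA of p=10, q=33 is the first node v on the
root-to-leaf path with p <= v <= q (go left if both < v, right if both > v).
Walk from root:
  at 48: both 10 and 33 < 48, go left
  at 23: 10 <= 23 <= 33, this is the LCA
LCA = 23


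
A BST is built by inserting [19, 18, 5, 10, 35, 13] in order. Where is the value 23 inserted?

Starting tree (level order): [19, 18, 35, 5, None, None, None, None, 10, None, 13]
Insertion path: 19 -> 35
Result: insert 23 as left child of 35
Final tree (level order): [19, 18, 35, 5, None, 23, None, None, 10, None, None, None, 13]


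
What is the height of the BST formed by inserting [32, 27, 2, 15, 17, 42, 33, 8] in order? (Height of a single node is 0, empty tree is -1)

Insertion order: [32, 27, 2, 15, 17, 42, 33, 8]
Tree (level-order array): [32, 27, 42, 2, None, 33, None, None, 15, None, None, 8, 17]
Compute height bottom-up (empty subtree = -1):
  height(8) = 1 + max(-1, -1) = 0
  height(17) = 1 + max(-1, -1) = 0
  height(15) = 1 + max(0, 0) = 1
  height(2) = 1 + max(-1, 1) = 2
  height(27) = 1 + max(2, -1) = 3
  height(33) = 1 + max(-1, -1) = 0
  height(42) = 1 + max(0, -1) = 1
  height(32) = 1 + max(3, 1) = 4
Height = 4


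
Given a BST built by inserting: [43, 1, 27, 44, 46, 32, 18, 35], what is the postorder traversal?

Tree insertion order: [43, 1, 27, 44, 46, 32, 18, 35]
Tree (level-order array): [43, 1, 44, None, 27, None, 46, 18, 32, None, None, None, None, None, 35]
Postorder traversal: [18, 35, 32, 27, 1, 46, 44, 43]


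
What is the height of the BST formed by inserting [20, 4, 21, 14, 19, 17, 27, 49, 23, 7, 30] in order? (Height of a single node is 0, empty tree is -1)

Insertion order: [20, 4, 21, 14, 19, 17, 27, 49, 23, 7, 30]
Tree (level-order array): [20, 4, 21, None, 14, None, 27, 7, 19, 23, 49, None, None, 17, None, None, None, 30]
Compute height bottom-up (empty subtree = -1):
  height(7) = 1 + max(-1, -1) = 0
  height(17) = 1 + max(-1, -1) = 0
  height(19) = 1 + max(0, -1) = 1
  height(14) = 1 + max(0, 1) = 2
  height(4) = 1 + max(-1, 2) = 3
  height(23) = 1 + max(-1, -1) = 0
  height(30) = 1 + max(-1, -1) = 0
  height(49) = 1 + max(0, -1) = 1
  height(27) = 1 + max(0, 1) = 2
  height(21) = 1 + max(-1, 2) = 3
  height(20) = 1 + max(3, 3) = 4
Height = 4


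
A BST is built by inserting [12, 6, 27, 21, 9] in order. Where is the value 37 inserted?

Starting tree (level order): [12, 6, 27, None, 9, 21]
Insertion path: 12 -> 27
Result: insert 37 as right child of 27
Final tree (level order): [12, 6, 27, None, 9, 21, 37]


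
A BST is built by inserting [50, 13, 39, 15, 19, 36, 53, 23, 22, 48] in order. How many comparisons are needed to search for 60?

Search path for 60: 50 -> 53
Found: False
Comparisons: 2


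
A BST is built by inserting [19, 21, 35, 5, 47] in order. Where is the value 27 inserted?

Starting tree (level order): [19, 5, 21, None, None, None, 35, None, 47]
Insertion path: 19 -> 21 -> 35
Result: insert 27 as left child of 35
Final tree (level order): [19, 5, 21, None, None, None, 35, 27, 47]


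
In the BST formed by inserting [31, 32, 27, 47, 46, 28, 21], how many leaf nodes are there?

Tree built from: [31, 32, 27, 47, 46, 28, 21]
Tree (level-order array): [31, 27, 32, 21, 28, None, 47, None, None, None, None, 46]
Rule: A leaf has 0 children.
Per-node child counts:
  node 31: 2 child(ren)
  node 27: 2 child(ren)
  node 21: 0 child(ren)
  node 28: 0 child(ren)
  node 32: 1 child(ren)
  node 47: 1 child(ren)
  node 46: 0 child(ren)
Matching nodes: [21, 28, 46]
Count of leaf nodes: 3


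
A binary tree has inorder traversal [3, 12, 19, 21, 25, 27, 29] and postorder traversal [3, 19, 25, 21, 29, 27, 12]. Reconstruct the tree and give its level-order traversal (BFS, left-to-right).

Inorder:   [3, 12, 19, 21, 25, 27, 29]
Postorder: [3, 19, 25, 21, 29, 27, 12]
Algorithm: postorder visits root last, so walk postorder right-to-left;
each value is the root of the current inorder slice — split it at that
value, recurse on the right subtree first, then the left.
Recursive splits:
  root=12; inorder splits into left=[3], right=[19, 21, 25, 27, 29]
  root=27; inorder splits into left=[19, 21, 25], right=[29]
  root=29; inorder splits into left=[], right=[]
  root=21; inorder splits into left=[19], right=[25]
  root=25; inorder splits into left=[], right=[]
  root=19; inorder splits into left=[], right=[]
  root=3; inorder splits into left=[], right=[]
Reconstructed level-order: [12, 3, 27, 21, 29, 19, 25]


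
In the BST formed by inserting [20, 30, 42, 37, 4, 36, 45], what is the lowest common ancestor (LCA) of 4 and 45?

Tree insertion order: [20, 30, 42, 37, 4, 36, 45]
Tree (level-order array): [20, 4, 30, None, None, None, 42, 37, 45, 36]
In a BST, the LCA of p=4, q=45 is the first node v on the
root-to-leaf path with p <= v <= q (go left if both < v, right if both > v).
Walk from root:
  at 20: 4 <= 20 <= 45, this is the LCA
LCA = 20


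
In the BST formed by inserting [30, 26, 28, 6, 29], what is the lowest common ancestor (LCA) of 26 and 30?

Tree insertion order: [30, 26, 28, 6, 29]
Tree (level-order array): [30, 26, None, 6, 28, None, None, None, 29]
In a BST, the LCA of p=26, q=30 is the first node v on the
root-to-leaf path with p <= v <= q (go left if both < v, right if both > v).
Walk from root:
  at 30: 26 <= 30 <= 30, this is the LCA
LCA = 30


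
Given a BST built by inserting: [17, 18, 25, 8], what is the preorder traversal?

Tree insertion order: [17, 18, 25, 8]
Tree (level-order array): [17, 8, 18, None, None, None, 25]
Preorder traversal: [17, 8, 18, 25]


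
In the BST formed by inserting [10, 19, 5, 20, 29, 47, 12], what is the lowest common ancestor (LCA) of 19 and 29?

Tree insertion order: [10, 19, 5, 20, 29, 47, 12]
Tree (level-order array): [10, 5, 19, None, None, 12, 20, None, None, None, 29, None, 47]
In a BST, the LCA of p=19, q=29 is the first node v on the
root-to-leaf path with p <= v <= q (go left if both < v, right if both > v).
Walk from root:
  at 10: both 19 and 29 > 10, go right
  at 19: 19 <= 19 <= 29, this is the LCA
LCA = 19


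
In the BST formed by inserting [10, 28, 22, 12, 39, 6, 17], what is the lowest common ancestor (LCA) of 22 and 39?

Tree insertion order: [10, 28, 22, 12, 39, 6, 17]
Tree (level-order array): [10, 6, 28, None, None, 22, 39, 12, None, None, None, None, 17]
In a BST, the LCA of p=22, q=39 is the first node v on the
root-to-leaf path with p <= v <= q (go left if both < v, right if both > v).
Walk from root:
  at 10: both 22 and 39 > 10, go right
  at 28: 22 <= 28 <= 39, this is the LCA
LCA = 28


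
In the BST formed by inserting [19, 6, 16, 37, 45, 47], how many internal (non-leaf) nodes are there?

Tree built from: [19, 6, 16, 37, 45, 47]
Tree (level-order array): [19, 6, 37, None, 16, None, 45, None, None, None, 47]
Rule: An internal node has at least one child.
Per-node child counts:
  node 19: 2 child(ren)
  node 6: 1 child(ren)
  node 16: 0 child(ren)
  node 37: 1 child(ren)
  node 45: 1 child(ren)
  node 47: 0 child(ren)
Matching nodes: [19, 6, 37, 45]
Count of internal (non-leaf) nodes: 4


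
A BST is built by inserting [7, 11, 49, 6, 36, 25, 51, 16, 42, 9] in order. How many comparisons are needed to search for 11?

Search path for 11: 7 -> 11
Found: True
Comparisons: 2


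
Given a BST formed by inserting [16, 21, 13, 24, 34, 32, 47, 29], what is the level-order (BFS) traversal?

Tree insertion order: [16, 21, 13, 24, 34, 32, 47, 29]
Tree (level-order array): [16, 13, 21, None, None, None, 24, None, 34, 32, 47, 29]
BFS from the root, enqueuing left then right child of each popped node:
  queue [16] -> pop 16, enqueue [13, 21], visited so far: [16]
  queue [13, 21] -> pop 13, enqueue [none], visited so far: [16, 13]
  queue [21] -> pop 21, enqueue [24], visited so far: [16, 13, 21]
  queue [24] -> pop 24, enqueue [34], visited so far: [16, 13, 21, 24]
  queue [34] -> pop 34, enqueue [32, 47], visited so far: [16, 13, 21, 24, 34]
  queue [32, 47] -> pop 32, enqueue [29], visited so far: [16, 13, 21, 24, 34, 32]
  queue [47, 29] -> pop 47, enqueue [none], visited so far: [16, 13, 21, 24, 34, 32, 47]
  queue [29] -> pop 29, enqueue [none], visited so far: [16, 13, 21, 24, 34, 32, 47, 29]
Result: [16, 13, 21, 24, 34, 32, 47, 29]


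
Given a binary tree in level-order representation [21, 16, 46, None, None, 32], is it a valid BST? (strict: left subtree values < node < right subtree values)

Level-order array: [21, 16, 46, None, None, 32]
Validate using subtree bounds (lo, hi): at each node, require lo < value < hi,
then recurse left with hi=value and right with lo=value.
Preorder trace (stopping at first violation):
  at node 21 with bounds (-inf, +inf): OK
  at node 16 with bounds (-inf, 21): OK
  at node 46 with bounds (21, +inf): OK
  at node 32 with bounds (21, 46): OK
No violation found at any node.
Result: Valid BST


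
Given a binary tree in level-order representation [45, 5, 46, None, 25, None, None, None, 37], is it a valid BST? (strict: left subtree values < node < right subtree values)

Level-order array: [45, 5, 46, None, 25, None, None, None, 37]
Validate using subtree bounds (lo, hi): at each node, require lo < value < hi,
then recurse left with hi=value and right with lo=value.
Preorder trace (stopping at first violation):
  at node 45 with bounds (-inf, +inf): OK
  at node 5 with bounds (-inf, 45): OK
  at node 25 with bounds (5, 45): OK
  at node 37 with bounds (25, 45): OK
  at node 46 with bounds (45, +inf): OK
No violation found at any node.
Result: Valid BST


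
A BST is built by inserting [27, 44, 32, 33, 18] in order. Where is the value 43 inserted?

Starting tree (level order): [27, 18, 44, None, None, 32, None, None, 33]
Insertion path: 27 -> 44 -> 32 -> 33
Result: insert 43 as right child of 33
Final tree (level order): [27, 18, 44, None, None, 32, None, None, 33, None, 43]


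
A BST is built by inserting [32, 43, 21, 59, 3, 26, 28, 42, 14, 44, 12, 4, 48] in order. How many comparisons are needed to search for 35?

Search path for 35: 32 -> 43 -> 42
Found: False
Comparisons: 3


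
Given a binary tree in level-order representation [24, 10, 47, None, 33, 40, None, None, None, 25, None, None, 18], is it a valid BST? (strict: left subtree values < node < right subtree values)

Level-order array: [24, 10, 47, None, 33, 40, None, None, None, 25, None, None, 18]
Validate using subtree bounds (lo, hi): at each node, require lo < value < hi,
then recurse left with hi=value and right with lo=value.
Preorder trace (stopping at first violation):
  at node 24 with bounds (-inf, +inf): OK
  at node 10 with bounds (-inf, 24): OK
  at node 33 with bounds (10, 24): VIOLATION
Node 33 violates its bound: not (10 < 33 < 24).
Result: Not a valid BST


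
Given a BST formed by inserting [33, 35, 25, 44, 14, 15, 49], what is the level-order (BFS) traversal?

Tree insertion order: [33, 35, 25, 44, 14, 15, 49]
Tree (level-order array): [33, 25, 35, 14, None, None, 44, None, 15, None, 49]
BFS from the root, enqueuing left then right child of each popped node:
  queue [33] -> pop 33, enqueue [25, 35], visited so far: [33]
  queue [25, 35] -> pop 25, enqueue [14], visited so far: [33, 25]
  queue [35, 14] -> pop 35, enqueue [44], visited so far: [33, 25, 35]
  queue [14, 44] -> pop 14, enqueue [15], visited so far: [33, 25, 35, 14]
  queue [44, 15] -> pop 44, enqueue [49], visited so far: [33, 25, 35, 14, 44]
  queue [15, 49] -> pop 15, enqueue [none], visited so far: [33, 25, 35, 14, 44, 15]
  queue [49] -> pop 49, enqueue [none], visited so far: [33, 25, 35, 14, 44, 15, 49]
Result: [33, 25, 35, 14, 44, 15, 49]


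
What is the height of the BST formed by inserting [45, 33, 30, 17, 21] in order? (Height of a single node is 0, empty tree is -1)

Insertion order: [45, 33, 30, 17, 21]
Tree (level-order array): [45, 33, None, 30, None, 17, None, None, 21]
Compute height bottom-up (empty subtree = -1):
  height(21) = 1 + max(-1, -1) = 0
  height(17) = 1 + max(-1, 0) = 1
  height(30) = 1 + max(1, -1) = 2
  height(33) = 1 + max(2, -1) = 3
  height(45) = 1 + max(3, -1) = 4
Height = 4


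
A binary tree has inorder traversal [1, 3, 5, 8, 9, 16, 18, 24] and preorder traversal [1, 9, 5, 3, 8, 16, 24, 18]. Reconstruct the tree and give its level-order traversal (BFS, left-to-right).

Inorder:  [1, 3, 5, 8, 9, 16, 18, 24]
Preorder: [1, 9, 5, 3, 8, 16, 24, 18]
Algorithm: preorder visits root first, so consume preorder in order;
for each root, split the current inorder slice at that value into
left-subtree inorder and right-subtree inorder, then recurse.
Recursive splits:
  root=1; inorder splits into left=[], right=[3, 5, 8, 9, 16, 18, 24]
  root=9; inorder splits into left=[3, 5, 8], right=[16, 18, 24]
  root=5; inorder splits into left=[3], right=[8]
  root=3; inorder splits into left=[], right=[]
  root=8; inorder splits into left=[], right=[]
  root=16; inorder splits into left=[], right=[18, 24]
  root=24; inorder splits into left=[18], right=[]
  root=18; inorder splits into left=[], right=[]
Reconstructed level-order: [1, 9, 5, 16, 3, 8, 24, 18]


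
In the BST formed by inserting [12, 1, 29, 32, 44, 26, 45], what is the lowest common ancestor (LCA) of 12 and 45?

Tree insertion order: [12, 1, 29, 32, 44, 26, 45]
Tree (level-order array): [12, 1, 29, None, None, 26, 32, None, None, None, 44, None, 45]
In a BST, the LCA of p=12, q=45 is the first node v on the
root-to-leaf path with p <= v <= q (go left if both < v, right if both > v).
Walk from root:
  at 12: 12 <= 12 <= 45, this is the LCA
LCA = 12


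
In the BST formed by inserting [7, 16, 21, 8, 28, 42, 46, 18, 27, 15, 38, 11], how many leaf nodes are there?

Tree built from: [7, 16, 21, 8, 28, 42, 46, 18, 27, 15, 38, 11]
Tree (level-order array): [7, None, 16, 8, 21, None, 15, 18, 28, 11, None, None, None, 27, 42, None, None, None, None, 38, 46]
Rule: A leaf has 0 children.
Per-node child counts:
  node 7: 1 child(ren)
  node 16: 2 child(ren)
  node 8: 1 child(ren)
  node 15: 1 child(ren)
  node 11: 0 child(ren)
  node 21: 2 child(ren)
  node 18: 0 child(ren)
  node 28: 2 child(ren)
  node 27: 0 child(ren)
  node 42: 2 child(ren)
  node 38: 0 child(ren)
  node 46: 0 child(ren)
Matching nodes: [11, 18, 27, 38, 46]
Count of leaf nodes: 5


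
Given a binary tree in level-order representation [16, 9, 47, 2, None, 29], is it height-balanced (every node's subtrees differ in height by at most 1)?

Tree (level-order array): [16, 9, 47, 2, None, 29]
Definition: a tree is height-balanced if, at every node, |h(left) - h(right)| <= 1 (empty subtree has height -1).
Bottom-up per-node check:
  node 2: h_left=-1, h_right=-1, diff=0 [OK], height=0
  node 9: h_left=0, h_right=-1, diff=1 [OK], height=1
  node 29: h_left=-1, h_right=-1, diff=0 [OK], height=0
  node 47: h_left=0, h_right=-1, diff=1 [OK], height=1
  node 16: h_left=1, h_right=1, diff=0 [OK], height=2
All nodes satisfy the balance condition.
Result: Balanced


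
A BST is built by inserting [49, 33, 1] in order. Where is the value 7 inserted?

Starting tree (level order): [49, 33, None, 1]
Insertion path: 49 -> 33 -> 1
Result: insert 7 as right child of 1
Final tree (level order): [49, 33, None, 1, None, None, 7]


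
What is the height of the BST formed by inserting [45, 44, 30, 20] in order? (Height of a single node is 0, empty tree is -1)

Insertion order: [45, 44, 30, 20]
Tree (level-order array): [45, 44, None, 30, None, 20]
Compute height bottom-up (empty subtree = -1):
  height(20) = 1 + max(-1, -1) = 0
  height(30) = 1 + max(0, -1) = 1
  height(44) = 1 + max(1, -1) = 2
  height(45) = 1 + max(2, -1) = 3
Height = 3


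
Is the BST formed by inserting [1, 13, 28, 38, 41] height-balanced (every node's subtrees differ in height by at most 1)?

Tree (level-order array): [1, None, 13, None, 28, None, 38, None, 41]
Definition: a tree is height-balanced if, at every node, |h(left) - h(right)| <= 1 (empty subtree has height -1).
Bottom-up per-node check:
  node 41: h_left=-1, h_right=-1, diff=0 [OK], height=0
  node 38: h_left=-1, h_right=0, diff=1 [OK], height=1
  node 28: h_left=-1, h_right=1, diff=2 [FAIL (|-1-1|=2 > 1)], height=2
  node 13: h_left=-1, h_right=2, diff=3 [FAIL (|-1-2|=3 > 1)], height=3
  node 1: h_left=-1, h_right=3, diff=4 [FAIL (|-1-3|=4 > 1)], height=4
Node 28 violates the condition: |-1 - 1| = 2 > 1.
Result: Not balanced
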